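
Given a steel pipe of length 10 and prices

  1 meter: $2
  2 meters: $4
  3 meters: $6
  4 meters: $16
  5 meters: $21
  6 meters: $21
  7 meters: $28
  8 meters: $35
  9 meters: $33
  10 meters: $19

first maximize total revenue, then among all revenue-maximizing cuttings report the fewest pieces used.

2

Build r[k] bottom-up: r[k] = max over allowed piece i of (p[i] + r[k−i]).
r[1] = 2
r[2] = 4  (first piece 1, then r[1]=2)
r[3] = 6  (first piece 1, then r[2]=4)
r[4] = 16
r[5] = 21
r[6] = 23  (first piece 1, then r[5]=21)
r[7] = 28
r[8] = 35
r[9] = 37  (first piece 1, then r[8]=35)
r[10] = 42  (first piece 5, then r[5]=21)
Maximum revenue is $42.
Now minimize piece count subject to staying optimal: for each k, pieces[k] = 1 + min over i with p[i]+r[k−i]=r[k] of pieces[k−i].
pieces[7] = 1
pieces[8] = 1
pieces[9] = 2
pieces[10] = 2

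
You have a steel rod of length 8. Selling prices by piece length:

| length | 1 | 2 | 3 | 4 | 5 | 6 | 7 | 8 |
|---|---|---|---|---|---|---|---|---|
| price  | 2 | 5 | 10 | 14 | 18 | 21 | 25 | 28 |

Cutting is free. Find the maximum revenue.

Build v[k] bottom-up: v[k] = max over allowed piece i of (p[i] + v[k−i]).
v[1] = 2
v[2] = max(2+2, 5+0) = 5
v[3] = max(2+5, 5+2, 10+0) = 10
v[4] = max(2+10, 5+5, 10+2, 14+0) = 14
v[5] = max(2+14, 5+10, 10+5, 14+2, 18+0) = 18
v[6] = max(2+18, 5+14, 10+10, 14+5, 18+2, 21+0) = 21
v[7] = max(2+21, 5+18, 10+14, …, 21+2, 25+0) = 25
v[8] = max(2+25, 5+21, 10+18, …, 25+2, 28+0) = 28
One optimal cutting: 5 + 3 → $18 + $10 = $28.

28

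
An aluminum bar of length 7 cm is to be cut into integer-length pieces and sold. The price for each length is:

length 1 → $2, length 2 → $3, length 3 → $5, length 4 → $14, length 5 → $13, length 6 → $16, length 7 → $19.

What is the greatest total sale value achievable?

Let v[k] be the best obtainable value from length k. For each k, try every first piece i and keep the best of price[i] + v[k−i].
v[1] = 2
v[2] = 4  (first piece 1, then v[1]=2)
v[3] = 6  (first piece 1, then v[2]=4)
v[4] = 14
v[5] = 16  (first piece 1, then v[4]=14)
v[6] = 18  (first piece 1, then v[5]=16)
v[7] = 20  (first piece 1, then v[6]=18)
One optimal cutting: 4 + 1 + 1 + 1 → $14 + $2 + $2 + $2 = $20.

20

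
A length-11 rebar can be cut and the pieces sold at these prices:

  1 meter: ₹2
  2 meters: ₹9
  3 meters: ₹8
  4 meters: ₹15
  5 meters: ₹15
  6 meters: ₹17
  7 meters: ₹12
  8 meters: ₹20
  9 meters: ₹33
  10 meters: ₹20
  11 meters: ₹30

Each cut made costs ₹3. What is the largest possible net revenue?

Build r[k] bottom-up: r[k] = max over allowed piece i of (p[i] + r[k−i]) − 3 per cut.
r[1] = 2
r[2] = 9
r[3] = 8  (first piece 1, then r[2]=9)
r[4] = 15  (first piece 2, then r[2]=9)
r[5] = 15
r[6] = 21  (first piece 2, then r[4]=15)
r[7] = 21  (first piece 2, then r[5]=15)
r[8] = 27  (first piece 2, then r[6]=21)
r[9] = 33
r[10] = 33  (first piece 2, then r[8]=27)
r[11] = 39  (first piece 2, then r[9]=33)
One optimal plan: pieces 9 + 2 (1 cut) → ₹42 − ₹3 = ₹39.

39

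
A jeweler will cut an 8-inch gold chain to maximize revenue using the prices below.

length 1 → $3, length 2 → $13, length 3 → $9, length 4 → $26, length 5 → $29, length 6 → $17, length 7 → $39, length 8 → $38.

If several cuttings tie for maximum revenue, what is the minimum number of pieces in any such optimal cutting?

Consider every possible first cut. r[k] is the best of p[i]+r[k−i] over all sellable i≤k.
r[1] = 3
r[2] = max(3+3, 13+0) = 13
r[3] = max(3+13, 13+3, 9+0) = 16
r[4] = max(3+16, 13+13, 9+3, 26+0) = 26
r[5] = max(3+26, 13+16, 9+13, 26+3, 29+0) = 29
r[6] = max(3+29, 13+26, 9+16, 26+13, 29+3, 17+0) = 39
r[7] = max(3+39, 13+29, 9+26, …, 17+3, 39+0) = 42
r[8] = max(3+42, 13+39, 9+29, …, 39+3, 38+0) = 52
Maximum revenue is $52.
Now minimize piece count subject to staying optimal: for each k, pieces[k] = 1 + min over i with p[i]+r[k−i]=r[k] of pieces[k−i].
pieces[5] = 1
pieces[6] = 2
pieces[7] = 2
pieces[8] = 2

2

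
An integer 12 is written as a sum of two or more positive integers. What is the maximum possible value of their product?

81

Let P[k] be the best product for length k (with at least one cut). For each first piece i, the rest contributes max(k−i, P[k−i]).
P[2] = 1×max(1,0) = 1×1 = 1
P[3] = 1×max(2,1) = 1×2 = 2
P[4] = 2×max(2,1) = 2×2 = 4
P[5] = 2×max(3,2) = 2×3 = 6
P[6] = 3×max(3,2) = 3×3 = 9
P[7] = 2×max(5,6) = 2×6 = 12
P[8] = 2×max(6,9) = 2×9 = 18
P[9] = 3×max(6,9) = 3×9 = 27
P[10] = 2×max(8,18) = 2×18 = 36
P[11] = 2×max(9,27) = 2×27 = 54
P[12] = 3×max(9,27) = 3×27 = 81
One optimal split: 3 + 3 + 3 + 3; product 3×3×3×3 = 81.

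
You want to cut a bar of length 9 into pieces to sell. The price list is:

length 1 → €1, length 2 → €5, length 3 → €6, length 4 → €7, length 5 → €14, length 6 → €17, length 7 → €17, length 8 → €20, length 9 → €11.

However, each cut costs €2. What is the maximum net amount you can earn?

Let net[k] be the best obtainable value from length k. For each k, try every first piece i and keep the best of price[i] + net[k−i] minus the 2 cut fee when i<k.
net[1] = 1
net[2] = 5
net[3] = 6
net[4] = 8  (first piece 2, then net[2]=5)
net[5] = 14
net[6] = 17
net[7] = 17  (first piece 2, then net[5]=14)
net[8] = 20  (first piece 2, then net[6]=17)
net[9] = 21  (first piece 3, then net[6]=17)
One optimal plan: pieces 6 + 3 (1 cut) → €23 − €2 = €21.

21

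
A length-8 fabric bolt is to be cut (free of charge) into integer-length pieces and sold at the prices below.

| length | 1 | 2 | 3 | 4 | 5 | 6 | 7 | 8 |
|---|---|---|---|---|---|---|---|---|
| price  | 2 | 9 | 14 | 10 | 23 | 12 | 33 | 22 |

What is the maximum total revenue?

Build v[k] bottom-up: v[k] = max over allowed piece i of (p[i] + v[k−i]).
v[1] = 2
v[2] = 9
v[3] = 14
v[4] = 18  (first piece 2, then v[2]=9)
v[5] = 23  (first piece 2, then v[3]=14)
v[6] = 28  (first piece 3, then v[3]=14)
v[7] = 33
v[8] = 37  (first piece 2, then v[6]=28)
One optimal cutting: 3 + 3 + 2 → $14 + $14 + $9 = $37.

37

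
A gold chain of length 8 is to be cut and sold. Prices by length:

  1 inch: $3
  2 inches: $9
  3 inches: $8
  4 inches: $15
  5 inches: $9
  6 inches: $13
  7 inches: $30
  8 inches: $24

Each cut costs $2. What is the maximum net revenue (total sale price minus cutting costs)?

Consider every possible first cut. v[k] is the best of p[i]+v[k−i] over all sellable i≤k, charging 2 whenever i<k.
v[1] = 3
v[2] = 9
v[3] = 10  (first piece 1, then v[2]=9)
v[4] = 16  (first piece 2, then v[2]=9)
v[5] = 17  (first piece 1, then v[4]=16)
v[6] = 23  (first piece 2, then v[4]=16)
v[7] = 30
v[8] = 31  (first piece 1, then v[7]=30)
One optimal plan: pieces 7 + 1 (1 cut) → $33 − $2 = $31.

31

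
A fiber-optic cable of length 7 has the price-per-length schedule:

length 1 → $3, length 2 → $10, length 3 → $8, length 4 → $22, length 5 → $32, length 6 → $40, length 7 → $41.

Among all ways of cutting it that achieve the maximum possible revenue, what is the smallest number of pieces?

Build r[k] bottom-up: r[k] = max over allowed piece i of (p[i] + r[k−i]).
r[1] = 3
r[2] = max(3+3, 10+0) = 10
r[3] = max(3+10, 10+3, 8+0) = 13
r[4] = max(3+13, 10+10, 8+3, 22+0) = 22
r[5] = max(3+22, 10+13, 8+10, 22+3, 32+0) = 32
r[6] = max(3+32, 10+22, 8+13, 22+10, 32+3, 40+0) = 40
r[7] = max(3+40, 10+32, 8+22, …, 40+3, 41+0) = 43
Maximum revenue is $43.
Now minimize piece count subject to staying optimal: for each k, pieces[k] = 1 + min over i with p[i]+r[k−i]=r[k] of pieces[k−i].
pieces[4] = 1
pieces[5] = 1
pieces[6] = 1
pieces[7] = 2

2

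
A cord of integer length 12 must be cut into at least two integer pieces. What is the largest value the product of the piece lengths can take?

Define prod[k] = max over 1≤i<k of i · max(k−i, prod[k−i]); the inner max lets the remainder stay uncut if that's better.
prod[2] = 1*max(1,0) = 1*1 = 1
prod[3] = max(1*2, 2*1) = 2
prod[4] = max(1*3, 2*2, 3*1) = 4
prod[5] = max(1*4, 2*3, 3*2, 4*1) = 6
prod[6] = max(1*6, 2*4, 3*3, 4*2, 5*1) = 9
prod[7] = max(1*9, 2*6, 3*4, 4*3, 5*2, 6*1) = 12
prod[8] = max(1*12, 2*9, 3*6, …, 6*2, 7*1) = 18
prod[9] = max(1*18, 2*12, 3*9, …, 7*2, 8*1) = 27
prod[10] = max(1*27, 2*18, 3*12, …, 8*2, 9*1) = 36
prod[11] = max(1*36, 2*27, 3*18, …, 9*2, 10*1) = 54
prod[12] = max(1*54, 2*36, 3*27, …, 10*2, 11*1) = 81
One optimal split: 3 + 3 + 3 + 3; product 3*3*3*3 = 81.

81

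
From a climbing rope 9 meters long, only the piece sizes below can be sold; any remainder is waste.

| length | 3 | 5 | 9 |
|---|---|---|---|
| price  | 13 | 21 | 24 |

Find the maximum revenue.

Let f[k] be the best obtainable value from length k. For each k, try every first piece i and keep the best of price[i] + f[k−i].
f[1] = 0
f[2] = 0
f[3] = 13
f[4] = 13
f[5] = 21
f[6] = 26  (first piece 3, then f[3]=13)
f[7] = 26
f[8] = 34  (first piece 3, then f[5]=21)
f[9] = 39  (first piece 3, then f[6]=26)
One optimal cutting: 3 + 3 + 3 → €39.

39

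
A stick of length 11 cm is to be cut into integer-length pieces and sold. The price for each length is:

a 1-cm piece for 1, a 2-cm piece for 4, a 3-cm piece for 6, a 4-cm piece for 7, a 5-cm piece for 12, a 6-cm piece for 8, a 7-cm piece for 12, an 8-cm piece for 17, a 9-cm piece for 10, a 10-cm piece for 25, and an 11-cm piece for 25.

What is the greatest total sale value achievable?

26

Consider every possible first cut. v[k] is the best of p[i]+v[k−i] over all sellable i≤k.
v[1] = 1
v[2] = 4
v[3] = 6
v[4] = 8  (first piece 2, then v[2]=4)
v[5] = 12
v[6] = 13  (first piece 1, then v[5]=12)
v[7] = 16  (first piece 2, then v[5]=12)
v[8] = 18  (first piece 3, then v[5]=12)
v[9] = 20  (first piece 2, then v[7]=16)
v[10] = 25
v[11] = 26  (first piece 1, then v[10]=25)
One optimal cutting: 10 + 1 → 25 + 1 = 26.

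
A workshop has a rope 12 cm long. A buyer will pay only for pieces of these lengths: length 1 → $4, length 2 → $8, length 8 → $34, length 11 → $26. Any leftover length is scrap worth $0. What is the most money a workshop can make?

50

Build f[k] bottom-up: f[k] = max over allowed piece i of (p[i] + f[k−i]).
f[1] = 4
f[2] = max(4+4, 8+0) = 8
f[3] = max(4+8, 8+4) = 12
f[4] = max(4+12, 8+8) = 16
f[5] = max(4+16, 8+12) = 20
f[6] = max(4+20, 8+16) = 24
f[7] = max(4+24, 8+20) = 28
f[8] = max(4+28, 8+24, 34+0) = 34
f[9] = max(4+34, 8+28, 34+4) = 38
f[10] = max(4+38, 8+34, 34+8) = 42
f[11] = max(4+42, 8+38, 34+12, 26+0) = 46
f[12] = max(4+46, 8+42, 34+16, 26+4) = 50
One optimal cutting: 8 + 1 + 1 + 1 + 1 → $50.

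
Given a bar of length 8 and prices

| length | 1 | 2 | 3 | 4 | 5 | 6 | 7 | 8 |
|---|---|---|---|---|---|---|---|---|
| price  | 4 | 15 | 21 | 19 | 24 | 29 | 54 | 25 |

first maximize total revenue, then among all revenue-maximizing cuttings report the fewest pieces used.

Build r[k] bottom-up: r[k] = max over allowed piece i of (p[i] + r[k−i]).
r[1] = 4
r[2] = max(4+4, 15+0) = 15
r[3] = max(4+15, 15+4, 21+0) = 21
r[4] = max(4+21, 15+15, 21+4, 19+0) = 30
r[5] = max(4+30, 15+21, 21+15, 19+4, 24+0) = 36
r[6] = max(4+36, 15+30, 21+21, 19+15, 24+4, 29+0) = 45
r[7] = max(4+45, 15+36, 21+30, …, 29+4, 54+0) = 54
r[8] = max(4+54, 15+45, 21+36, …, 54+4, 25+0) = 60
Maximum revenue is $60.
Now minimize piece count subject to staying optimal: for each k, pieces[k] = 1 + min over i with p[i]+r[k−i]=r[k] of pieces[k−i].
pieces[5] = 2
pieces[6] = 3
pieces[7] = 1
pieces[8] = 4

4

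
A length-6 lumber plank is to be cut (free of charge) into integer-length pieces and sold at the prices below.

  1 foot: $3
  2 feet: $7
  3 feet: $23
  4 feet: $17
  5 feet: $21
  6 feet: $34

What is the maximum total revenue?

Let r[k] be the best obtainable value from length k. For each k, try every first piece i and keep the best of price[i] + r[k−i].
r[1] = 3
r[2] = max(3+3, 7+0) = 7
r[3] = max(3+7, 7+3, 23+0) = 23
r[4] = max(3+23, 7+7, 23+3, 17+0) = 26
r[5] = max(3+26, 7+23, 23+7, 17+3, 21+0) = 30
r[6] = max(3+30, 7+26, 23+23, 17+7, 21+3, 34+0) = 46
One optimal cutting: 3 + 3 → $23 + $23 = $46.

46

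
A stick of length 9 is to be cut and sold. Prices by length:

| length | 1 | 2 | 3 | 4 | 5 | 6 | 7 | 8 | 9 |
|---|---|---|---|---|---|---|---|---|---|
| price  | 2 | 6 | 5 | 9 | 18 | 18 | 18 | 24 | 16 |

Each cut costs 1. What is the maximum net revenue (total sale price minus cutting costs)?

Let r[k] be the best obtainable value from length k. For each k, try every first piece i and keep the best of price[i] + r[k−i] minus the 1 cut fee when i<k.
r[1] = 2
r[2] = 6
r[3] = 7  (first piece 1, then r[2]=6)
r[4] = 11  (first piece 2, then r[2]=6)
r[5] = 18
r[6] = 19  (first piece 1, then r[5]=18)
r[7] = 23  (first piece 2, then r[5]=18)
r[8] = 24  (first piece 1, then r[7]=23)
r[9] = 28  (first piece 2, then r[7]=23)
One optimal plan: pieces 5 + 2 + 2 (2 cuts) → 30 − 2 = 28.

28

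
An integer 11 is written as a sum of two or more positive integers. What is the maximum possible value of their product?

Fill g[k] for k=2..11: at each k try every first piece i and multiply by the better of (k−i) uncut or g[k−i].
g[2] = 1*max(1,0) = 1*1 = 1
g[3] = max(1*2, 2*1) = 2
g[4] = max(1*3, 2*2, 3*1) = 4
g[5] = max(1*4, 2*3, 3*2, 4*1) = 6
g[6] = max(1*6, 2*4, 3*3, 4*2, 5*1) = 9
g[7] = max(1*9, 2*6, 3*4, 4*3, 5*2, 6*1) = 12
g[8] = max(1*12, 2*9, 3*6, …, 6*2, 7*1) = 18
g[9] = max(1*18, 2*12, 3*9, …, 7*2, 8*1) = 27
g[10] = max(1*27, 2*18, 3*12, …, 8*2, 9*1) = 36
g[11] = max(1*36, 2*27, 3*18, …, 9*2, 10*1) = 54
One optimal split: 3 + 3 + 3 + 2; product 3*3*3*2 = 54.

54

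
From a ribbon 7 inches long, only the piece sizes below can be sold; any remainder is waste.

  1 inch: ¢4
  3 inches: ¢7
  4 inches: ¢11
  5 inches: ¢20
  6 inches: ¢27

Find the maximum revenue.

Consider every possible first cut. best[k] is the best of p[i]+best[k−i] over all sellable i≤k.
best[1] = 4
best[2] = 8  (first piece 1, then best[1]=4)
best[3] = 12  (first piece 1, then best[2]=8)
best[4] = 16  (first piece 1, then best[3]=12)
best[5] = 20  (first piece 1, then best[4]=16)
best[6] = 27
best[7] = 31  (first piece 1, then best[6]=27)
One optimal cutting: 6 + 1 → ¢31.

31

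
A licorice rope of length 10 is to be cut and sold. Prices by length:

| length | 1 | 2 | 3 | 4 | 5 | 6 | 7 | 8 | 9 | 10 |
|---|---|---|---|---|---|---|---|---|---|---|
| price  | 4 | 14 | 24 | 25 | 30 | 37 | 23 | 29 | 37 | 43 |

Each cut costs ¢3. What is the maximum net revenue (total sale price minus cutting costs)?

67

Build r[k] bottom-up: r[k] = max over allowed piece i of (p[i] + r[k−i]) − 3 per cut.
r[1] = 4
r[2] = 14
r[3] = 24
r[4] = 25  (first piece 1, then r[3]=24)
r[5] = 35  (first piece 2, then r[3]=24)
r[6] = 45  (first piece 3, then r[3]=24)
r[7] = 46  (first piece 1, then r[6]=45)
r[8] = 56  (first piece 2, then r[6]=45)
r[9] = 66  (first piece 3, then r[6]=45)
r[10] = 67  (first piece 1, then r[9]=66)
One optimal plan: pieces 3 + 3 + 3 + 1 (3 cuts) → ¢76 − ¢9 = ¢67.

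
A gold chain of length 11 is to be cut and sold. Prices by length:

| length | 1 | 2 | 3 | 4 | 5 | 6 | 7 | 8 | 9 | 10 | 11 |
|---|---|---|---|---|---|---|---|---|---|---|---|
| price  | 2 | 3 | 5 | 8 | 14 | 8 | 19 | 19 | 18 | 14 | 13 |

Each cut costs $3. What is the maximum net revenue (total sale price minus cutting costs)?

24

Build v[k] bottom-up: v[k] = max over allowed piece i of (p[i] + v[k−i]) − 3 per cut.
v[1] = 2
v[2] = max(2+2-3, 3+0) = 3
v[3] = max(2+3-3, 3+2-3, 5+0) = 5
v[4] = max(2+5-3, 3+3-3, 5+2-3, 8+0) = 8
v[5] = max(2+8-3, 3+5-3, 5+3-3, 8+2-3, 14+0) = 14
v[6] = max(2+14-3, 3+8-3, 5+5-3, 8+3-3, 14+2-3, 8+0) = 13
v[7] = max(2+13-3, 3+14-3, 5+8-3, …, 8+2-3, 19+0) = 19
v[8] = max(2+19-3, 3+13-3, 5+14-3, …, 19+2-3, 19+0) = 19
v[9] = max(2+19-3, 3+19-3, 5+13-3, …, 19+2-3, 18+0) = 19
v[10] = max(2+19-3, 3+19-3, 5+19-3, …, 18+2-3, 14+0) = 25
v[11] = max(2+25-3, 3+19-3, 5+19-3, …, 14+2-3, 13+0) = 24
One optimal plan: pieces 5 + 5 + 1 (2 cuts) → $30 − $6 = $24.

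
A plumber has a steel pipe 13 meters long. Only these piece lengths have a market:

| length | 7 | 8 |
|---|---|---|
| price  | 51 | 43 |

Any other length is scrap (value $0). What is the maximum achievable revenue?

Build f[k] bottom-up: f[k] = max over allowed piece i of (p[i] + f[k−i]).
f[1] = 0
f[2] = 0
f[3] = 0
f[4] = 0
f[5] = 0
f[6] = 0
f[7] = 51
f[8] = max(51+0, 43+0) = 51
f[9] = max(51+0, 43+0) = 51
f[10] = max(51+0, 43+0) = 51
f[11] = max(51+0, 43+0) = 51
f[12] = max(51+0, 43+0) = 51
f[13] = max(51+0, 43+0) = 51
One optimal cutting: pieces 7 with 6 meters of scrap → $51.

51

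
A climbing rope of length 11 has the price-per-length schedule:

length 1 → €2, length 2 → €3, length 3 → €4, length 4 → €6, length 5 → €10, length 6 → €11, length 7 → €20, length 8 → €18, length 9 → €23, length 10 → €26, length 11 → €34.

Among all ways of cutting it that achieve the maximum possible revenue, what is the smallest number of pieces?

Consider every possible first cut. r[k] is the best of p[i]+r[k−i] over all sellable i≤k.
r[1] = 2
r[2] = 4  (first piece 1, then r[1]=2)
r[3] = 6  (first piece 1, then r[2]=4)
r[4] = 8  (first piece 1, then r[3]=6)
r[5] = 10  (first piece 1, then r[4]=8)
r[6] = 12  (first piece 1, then r[5]=10)
r[7] = 20
r[8] = 22  (first piece 1, then r[7]=20)
r[9] = 24  (first piece 1, then r[8]=22)
r[10] = 26  (first piece 1, then r[9]=24)
r[11] = 34
Maximum revenue is €34.
Now minimize piece count subject to staying optimal: for each k, pieces[k] = 1 + min over i with p[i]+r[k−i]=r[k] of pieces[k−i].
pieces[8] = 2
pieces[9] = 3
pieces[10] = 1
pieces[11] = 1

1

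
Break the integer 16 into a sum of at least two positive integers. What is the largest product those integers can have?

324

Fill m[k] for k=2..16: at each k try every first piece i and multiply by the better of (k−i) uncut or m[k−i].
Small cases: m[2]=1, m[3]=2, m[4]=4, m[5]=6, m[6]=9, m[7]=12, m[8]=18, m[9]=27, m[10]=36, m[11]=54.
m[12] = max(1·54, 2·36, 3·27, …, 10·2, 11·1) = 81
m[13] = max(1·81, 2·54, 3·36, …, 11·2, 12·1) = 108
m[14] = max(1·108, 2·81, 3·54, …, 12·2, 13·1) = 162
m[15] = max(1·162, 2·108, 3·81, …, 13·2, 14·1) = 243
m[16] = max(1·243, 2·162, 3·108, …, 14·2, 15·1) = 324
One optimal split: 3 + 3 + 3 + 3 + 2 + 2; product 3·3·3·3·2·2 = 324.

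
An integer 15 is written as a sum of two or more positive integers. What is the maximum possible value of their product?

Define m[k] = max over 1≤i<k of i · max(k−i, m[k−i]); the inner max lets the remainder stay uncut if that's better.
m[2] = 1×max(1,0) = 1×1 = 1
m[3] = 1×max(2,1) = 1×2 = 2
m[4] = 2×max(2,1) = 2×2 = 4
m[5] = 2×max(3,2) = 2×3 = 6
m[6] = 3×max(3,2) = 3×3 = 9
m[7] = 2×max(5,6) = 2×6 = 12
m[8] = 2×max(6,9) = 2×9 = 18
m[9] = 3×max(6,9) = 3×9 = 27
m[10] = 2×max(8,18) = 2×18 = 36
m[11] = 2×max(9,27) = 2×27 = 54
m[12] = 3×max(9,27) = 3×27 = 81
m[13] = 2×max(11,54) = 2×54 = 108
m[14] = 2×max(12,81) = 2×81 = 162
m[15] = 3×max(12,81) = 3×81 = 243
One optimal split: 3 + 3 + 3 + 3 + 3; product 3×3×3×3×3 = 243.

243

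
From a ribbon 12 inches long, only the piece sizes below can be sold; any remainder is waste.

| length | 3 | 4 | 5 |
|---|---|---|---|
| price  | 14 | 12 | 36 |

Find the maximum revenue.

72

Consider every possible first cut. r[k] is the best of p[i]+r[k−i] over all sellable i≤k.
r[1] = 0
r[2] = 0
r[3] = 14
r[4] = 14
r[5] = 36
r[6] = 36
r[7] = 36
r[8] = 50  (first piece 3, then r[5]=36)
r[9] = 50
r[10] = 72  (first piece 5, then r[5]=36)
r[11] = 72
r[12] = 72
One optimal cutting: pieces 5 + 5 with 2 inches of scrap → ¢72.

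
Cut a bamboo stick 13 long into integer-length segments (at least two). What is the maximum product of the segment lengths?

108

Let prod[k] be the best product for length k (with at least one cut). For each first piece i, the rest contributes max(k−i, prod[k−i]).
Small cases: prod[2]=1, prod[3]=2, prod[4]=4, prod[5]=6, prod[6]=9.
prod[7] = 2*max(5,6) = 2*6 = 12
prod[8] = 2*max(6,9) = 2*9 = 18
prod[9] = 3*max(6,9) = 3*9 = 27
prod[10] = 2*max(8,18) = 2*18 = 36
prod[11] = 2*max(9,27) = 2*27 = 54
prod[12] = 3*max(9,27) = 3*27 = 81
prod[13] = 2*max(11,54) = 2*54 = 108
One optimal split: 3 + 3 + 3 + 2 + 2; product 3*3*3*2*2 = 108.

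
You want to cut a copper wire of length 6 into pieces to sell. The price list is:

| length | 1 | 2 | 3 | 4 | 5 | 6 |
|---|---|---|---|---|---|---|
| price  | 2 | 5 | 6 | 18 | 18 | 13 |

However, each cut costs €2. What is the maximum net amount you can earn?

Consider every possible first cut. r[k] is the best of p[i]+r[k−i] over all sellable i≤k, charging 2 whenever i<k.
r[1] = 2
r[2] = max(2+2-2, 5+0) = 5
r[3] = max(2+5-2, 5+2-2, 6+0) = 6
r[4] = max(2+6-2, 5+5-2, 6+2-2, 18+0) = 18
r[5] = max(2+18-2, 5+6-2, 6+5-2, 18+2-2, 18+0) = 18
r[6] = max(2+18-2, 5+18-2, 6+6-2, 18+5-2, 18+2-2, 13+0) = 21
One optimal plan: pieces 4 + 2 (1 cut) → €23 − €2 = €21.

21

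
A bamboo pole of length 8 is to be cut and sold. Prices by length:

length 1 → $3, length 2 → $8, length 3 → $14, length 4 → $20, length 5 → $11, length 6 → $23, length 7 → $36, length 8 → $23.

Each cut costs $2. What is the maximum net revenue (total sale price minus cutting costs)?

Let r[k] be the best obtainable value from length k. For each k, try every first piece i and keep the best of price[i] + r[k−i] minus the 2 cut fee when i<k.
r[1] = 3
r[2] = 8
r[3] = 14
r[4] = 20
r[5] = 21  (first piece 1, then r[4]=20)
r[6] = 26  (first piece 2, then r[4]=20)
r[7] = 36
r[8] = 38  (first piece 4, then r[4]=20)
One optimal plan: pieces 4 + 4 (1 cut) → $40 − $2 = $38.

38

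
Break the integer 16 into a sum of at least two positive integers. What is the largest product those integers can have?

324

Fill prod[k] for k=2..16: at each k try every first piece i and multiply by the better of (k−i) uncut or prod[k−i].
prod[2] = 1·max(1,0) = 1·1 = 1
prod[3] = max(1·2, 2·1) = 2
prod[4] = max(1·3, 2·2, 3·1) = 4
prod[5] = max(1·4, 2·3, 3·2, 4·1) = 6
prod[6] = max(1·6, 2·4, 3·3, 4·2, 5·1) = 9
prod[7] = max(1·9, 2·6, 3·4, 4·3, 5·2, 6·1) = 12
prod[8] = max(1·12, 2·9, 3·6, …, 6·2, 7·1) = 18
prod[9] = max(1·18, 2·12, 3·9, …, 7·2, 8·1) = 27
prod[10] = max(1·27, 2·18, 3·12, …, 8·2, 9·1) = 36
prod[11] = max(1·36, 2·27, 3·18, …, 9·2, 10·1) = 54
prod[12] = max(1·54, 2·36, 3·27, …, 10·2, 11·1) = 81
prod[13] = max(1·81, 2·54, 3·36, …, 11·2, 12·1) = 108
prod[14] = max(1·108, 2·81, 3·54, …, 12·2, 13·1) = 162
prod[15] = max(1·162, 2·108, 3·81, …, 13·2, 14·1) = 243
prod[16] = max(1·243, 2·162, 3·108, …, 14·2, 15·1) = 324
One optimal split: 3 + 3 + 3 + 3 + 2 + 2; product 3·3·3·3·2·2 = 324.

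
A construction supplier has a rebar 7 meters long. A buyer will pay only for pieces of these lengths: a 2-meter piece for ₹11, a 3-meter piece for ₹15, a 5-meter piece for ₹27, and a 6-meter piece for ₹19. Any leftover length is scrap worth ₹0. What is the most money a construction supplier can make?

38

Let f[k] be the best obtainable value from length k. For each k, try every first piece i and keep the best of price[i] + f[k−i].
f[1] = 0
f[2] = 11
f[3] = 15
f[4] = 22  (first piece 2, then f[2]=11)
f[5] = 27
f[6] = 33  (first piece 2, then f[4]=22)
f[7] = 38  (first piece 2, then f[5]=27)
One optimal cutting: 5 + 2 → ₹38.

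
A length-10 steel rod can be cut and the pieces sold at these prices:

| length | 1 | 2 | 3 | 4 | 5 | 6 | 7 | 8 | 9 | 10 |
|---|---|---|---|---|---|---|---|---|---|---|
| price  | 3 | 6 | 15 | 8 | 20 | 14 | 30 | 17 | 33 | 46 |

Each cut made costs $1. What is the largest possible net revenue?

Let r[k] be the best obtainable value from length k. For each k, try every first piece i and keep the best of price[i] + r[k−i] minus the 1 cut fee when i<k.
r[1] = 3
r[2] = max(3+3-1, 6+0) = 6
r[3] = max(3+6-1, 6+3-1, 15+0) = 15
r[4] = max(3+15-1, 6+6-1, 15+3-1, 8+0) = 17
r[5] = max(3+17-1, 6+15-1, 15+6-1, 8+3-1, 20+0) = 20
r[6] = max(3+20-1, 6+17-1, 15+15-1, 8+6-1, 20+3-1, 14+0) = 29
r[7] = max(3+29-1, 6+20-1, 15+17-1, …, 14+3-1, 30+0) = 31
r[8] = max(3+31-1, 6+29-1, 15+20-1, …, 30+3-1, 17+0) = 34
r[9] = max(3+34-1, 6+31-1, 15+29-1, …, 17+3-1, 33+0) = 43
r[10] = max(3+43-1, 6+34-1, 15+31-1, …, 33+3-1, 46+0) = 46
Best is to make no cuts and sell whole for $46.

46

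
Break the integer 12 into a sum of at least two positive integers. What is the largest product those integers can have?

81

Let g[k] be the best product for length k (with at least one cut). For each first piece i, the rest contributes max(k−i, g[k−i]).
g[2] = 1·max(1,0) = 1·1 = 1
g[3] = max(1·2, 2·1) = 2
g[4] = max(1·3, 2·2, 3·1) = 4
g[5] = max(1·4, 2·3, 3·2, 4·1) = 6
g[6] = max(1·6, 2·4, 3·3, 4·2, 5·1) = 9
g[7] = max(1·9, 2·6, 3·4, 4·3, 5·2, 6·1) = 12
g[8] = max(1·12, 2·9, 3·6, …, 6·2, 7·1) = 18
g[9] = max(1·18, 2·12, 3·9, …, 7·2, 8·1) = 27
g[10] = max(1·27, 2·18, 3·12, …, 8·2, 9·1) = 36
g[11] = max(1·36, 2·27, 3·18, …, 9·2, 10·1) = 54
g[12] = max(1·54, 2·36, 3·27, …, 10·2, 11·1) = 81
One optimal split: 3 + 3 + 3 + 3; product 3·3·3·3 = 81.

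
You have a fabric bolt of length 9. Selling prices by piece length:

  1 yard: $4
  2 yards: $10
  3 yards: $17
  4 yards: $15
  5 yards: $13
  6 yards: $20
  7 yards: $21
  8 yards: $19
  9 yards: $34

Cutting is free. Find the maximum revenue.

Build v[k] bottom-up: v[k] = max over allowed piece i of (p[i] + v[k−i]).
v[1] = 4
v[2] = 10
v[3] = 17
v[4] = 21  (first piece 1, then v[3]=17)
v[5] = 27  (first piece 2, then v[3]=17)
v[6] = 34  (first piece 3, then v[3]=17)
v[7] = 38  (first piece 1, then v[6]=34)
v[8] = 44  (first piece 2, then v[6]=34)
v[9] = 51  (first piece 3, then v[6]=34)
One optimal cutting: 3 + 3 + 3 → $17 + $17 + $17 = $51.

51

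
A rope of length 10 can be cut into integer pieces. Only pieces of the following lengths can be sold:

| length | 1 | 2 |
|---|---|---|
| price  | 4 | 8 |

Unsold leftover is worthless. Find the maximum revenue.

40

Let f[k] be the best obtainable value from length k. For each k, try every first piece i and keep the best of price[i] + f[k−i].
f[1] = 4
f[2] = max(4+4, 8+0) = 8
f[3] = max(4+8, 8+4) = 12
f[4] = max(4+12, 8+8) = 16
f[5] = max(4+16, 8+12) = 20
f[6] = max(4+20, 8+16) = 24
f[7] = max(4+24, 8+20) = 28
f[8] = max(4+28, 8+24) = 32
f[9] = max(4+32, 8+28) = 36
f[10] = max(4+36, 8+32) = 40
One optimal cutting: 1 + 1 + 1 + 1 + 1 + 1 + 1 + 1 + 1 + 1 → $40.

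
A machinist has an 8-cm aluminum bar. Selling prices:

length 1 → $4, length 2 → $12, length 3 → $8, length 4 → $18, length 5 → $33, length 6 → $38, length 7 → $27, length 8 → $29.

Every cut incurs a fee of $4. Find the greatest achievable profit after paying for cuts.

46

Build r[k] bottom-up: r[k] = max over allowed piece i of (p[i] + r[k−i]) − 4 per cut.
r[1] = 4
r[2] = max(4+4-4, 12+0) = 12
r[3] = max(4+12-4, 12+4-4, 8+0) = 12
r[4] = max(4+12-4, 12+12-4, 8+4-4, 18+0) = 20
r[5] = max(4+20-4, 12+12-4, 8+12-4, 18+4-4, 33+0) = 33
r[6] = max(4+33-4, 12+20-4, 8+12-4, 18+12-4, 33+4-4, 38+0) = 38
r[7] = max(4+38-4, 12+33-4, 8+20-4, …, 38+4-4, 27+0) = 41
r[8] = max(4+41-4, 12+38-4, 8+33-4, …, 27+4-4, 29+0) = 46
One optimal plan: pieces 6 + 2 (1 cut) → $50 − $4 = $46.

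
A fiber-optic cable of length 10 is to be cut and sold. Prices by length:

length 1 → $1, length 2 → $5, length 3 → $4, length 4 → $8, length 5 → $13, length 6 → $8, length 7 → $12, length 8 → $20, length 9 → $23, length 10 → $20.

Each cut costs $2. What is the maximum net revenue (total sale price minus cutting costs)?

24

Let r[k] be the best obtainable value from length k. For each k, try every first piece i and keep the best of price[i] + r[k−i] minus the 2 cut fee when i<k.
r[1] = 1
r[2] = max(1+1-2, 5+0) = 5
r[3] = max(1+5-2, 5+1-2, 4+0) = 4
r[4] = max(1+4-2, 5+5-2, 4+1-2, 8+0) = 8
r[5] = max(1+8-2, 5+4-2, 4+5-2, 8+1-2, 13+0) = 13
r[6] = max(1+13-2, 5+8-2, 4+4-2, 8+5-2, 13+1-2, 8+0) = 12
r[7] = max(1+12-2, 5+13-2, 4+8-2, …, 8+1-2, 12+0) = 16
r[8] = max(1+16-2, 5+12-2, 4+13-2, …, 12+1-2, 20+0) = 20
r[9] = max(1+20-2, 5+16-2, 4+12-2, …, 20+1-2, 23+0) = 23
r[10] = max(1+23-2, 5+20-2, 4+16-2, …, 23+1-2, 20+0) = 24
One optimal plan: pieces 5 + 5 (1 cut) → $26 − $2 = $24.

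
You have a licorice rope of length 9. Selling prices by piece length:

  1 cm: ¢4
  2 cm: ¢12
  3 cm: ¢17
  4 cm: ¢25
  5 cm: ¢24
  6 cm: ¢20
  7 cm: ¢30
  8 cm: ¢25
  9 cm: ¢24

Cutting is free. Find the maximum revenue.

Let R[k] be the best obtainable value from length k. For each k, try every first piece i and keep the best of price[i] + R[k−i].
R[1] = 4
R[2] = 12
R[3] = 17
R[4] = 25
R[5] = 29  (first piece 1, then R[4]=25)
R[6] = 37  (first piece 2, then R[4]=25)
R[7] = 42  (first piece 3, then R[4]=25)
R[8] = 50  (first piece 4, then R[4]=25)
R[9] = 54  (first piece 1, then R[8]=50)
One optimal cutting: 4 + 4 + 1 → ¢25 + ¢25 + ¢4 = ¢54.

54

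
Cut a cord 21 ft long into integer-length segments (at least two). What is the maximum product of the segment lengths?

Define m[k] = max over 1≤i<k of i · max(k−i, m[k−i]); the inner max lets the remainder stay uncut if that's better.
m[2] = 1×max(1,0) = 1×1 = 1
m[3] = max(1×2, 2×1) = 2
m[4] = max(1×3, 2×2, 3×1) = 4
m[5] = max(1×4, 2×3, 3×2, 4×1) = 6
m[6] = max(1×6, 2×4, 3×3, 4×2, 5×1) = 9
m[7] = max(1×9, 2×6, 3×4, 4×3, 5×2, 6×1) = 12
m[8] = max(1×12, 2×9, 3×6, …, 6×2, 7×1) = 18
m[9] = max(1×18, 2×12, 3×9, …, 7×2, 8×1) = 27
m[10] = max(1×27, 2×18, 3×12, …, 8×2, 9×1) = 36
m[11] = max(1×36, 2×27, 3×18, …, 9×2, 10×1) = 54
m[12] = max(1×54, 2×36, 3×27, …, 10×2, 11×1) = 81
m[13] = max(1×81, 2×54, 3×36, …, 11×2, 12×1) = 108
m[14] = max(1×108, 2×81, 3×54, …, 12×2, 13×1) = 162
m[15] = max(1×162, 2×108, 3×81, …, 13×2, 14×1) = 243
m[16] = max(1×243, 2×162, 3×108, …, 14×2, 15×1) = 324
m[17] = max(1×324, 2×243, 3×162, …, 15×2, 16×1) = 486
m[18] = max(1×486, 2×324, 3×243, …, 16×2, 17×1) = 729
m[19] = max(1×729, 2×486, 3×324, …, 17×2, 18×1) = 972
m[20] = max(1×972, 2×729, 3×486, …, 18×2, 19×1) = 1458
m[21] = max(1×1458, 2×972, 3×729, …, 19×2, 20×1) = 2187
One optimal split: 3 + 3 + 3 + 3 + 3 + 3 + 3; product 3×3×3×3×3×3×3 = 2187.

2187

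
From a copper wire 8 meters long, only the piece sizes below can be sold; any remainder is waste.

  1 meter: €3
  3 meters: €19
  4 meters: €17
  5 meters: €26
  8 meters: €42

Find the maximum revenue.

45

Let f[k] be the best obtainable value from length k. For each k, try every first piece i and keep the best of price[i] + f[k−i].
f[1] = 3
f[2] = 6  (first piece 1, then f[1]=3)
f[3] = max(3+6, 19+0) = 19
f[4] = max(3+19, 19+3, 17+0) = 22
f[5] = max(3+22, 19+6, 17+3, 26+0) = 26
f[6] = max(3+26, 19+19, 17+6, 26+3) = 38
f[7] = max(3+38, 19+22, 17+19, 26+6) = 41
f[8] = max(3+41, 19+26, 17+22, 26+19, 42+0) = 45
One optimal cutting: 5 + 3 → €45.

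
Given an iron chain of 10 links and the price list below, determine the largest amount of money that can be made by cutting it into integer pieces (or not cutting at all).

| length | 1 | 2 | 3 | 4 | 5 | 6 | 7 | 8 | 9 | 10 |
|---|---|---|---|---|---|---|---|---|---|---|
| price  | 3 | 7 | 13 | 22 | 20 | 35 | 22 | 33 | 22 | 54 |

Build best[k] bottom-up: best[k] = max over allowed piece i of (p[i] + best[k−i]).
best[1] = 3
best[2] = max(3+3, 7+0) = 7
best[3] = max(3+7, 7+3, 13+0) = 13
best[4] = max(3+13, 7+7, 13+3, 22+0) = 22
best[5] = max(3+22, 7+13, 13+7, 22+3, 20+0) = 25
best[6] = max(3+25, 7+22, 13+13, 22+7, 20+3, 35+0) = 35
best[7] = max(3+35, 7+25, 13+22, …, 35+3, 22+0) = 38
best[8] = max(3+38, 7+35, 13+25, …, 22+3, 33+0) = 44
best[9] = max(3+44, 7+38, 13+35, …, 33+3, 22+0) = 48
best[10] = max(3+48, 7+44, 13+38, …, 22+3, 54+0) = 57
One optimal cutting: 6 + 4 → $35 + $22 = $57.

57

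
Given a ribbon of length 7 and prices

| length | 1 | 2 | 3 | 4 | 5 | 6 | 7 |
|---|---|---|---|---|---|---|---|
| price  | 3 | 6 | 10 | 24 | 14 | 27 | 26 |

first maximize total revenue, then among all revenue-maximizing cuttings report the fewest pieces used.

2

Build r[k] bottom-up: r[k] = max over allowed piece i of (p[i] + r[k−i]).
r[1] = 3
r[2] = 6  (first piece 1, then r[1]=3)
r[3] = 10
r[4] = 24
r[5] = 27  (first piece 1, then r[4]=24)
r[6] = 30  (first piece 1, then r[5]=27)
r[7] = 34  (first piece 3, then r[4]=24)
Maximum revenue is ¢34.
Now minimize piece count subject to staying optimal: for each k, pieces[k] = 1 + min over i with p[i]+r[k−i]=r[k] of pieces[k−i].
pieces[4] = 1
pieces[5] = 2
pieces[6] = 2
pieces[7] = 2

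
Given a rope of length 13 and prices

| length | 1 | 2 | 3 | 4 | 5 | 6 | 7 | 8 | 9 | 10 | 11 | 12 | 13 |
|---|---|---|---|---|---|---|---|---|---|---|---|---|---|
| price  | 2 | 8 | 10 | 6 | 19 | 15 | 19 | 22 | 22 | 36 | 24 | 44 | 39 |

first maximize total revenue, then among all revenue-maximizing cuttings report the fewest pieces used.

Consider every possible first cut. r[k] is the best of p[i]+r[k−i] over all sellable i≤k.
r[1] = 2
r[2] = max(2+2, 8+0) = 8
r[3] = max(2+8, 8+2, 10+0) = 10
r[4] = max(2+10, 8+8, 10+2, 6+0) = 16
r[5] = max(2+16, 8+10, 10+8, 6+2, 19+0) = 19
r[6] = max(2+19, 8+16, 10+10, 6+8, 19+2, 15+0) = 24
r[7] = max(2+24, 8+19, 10+16, …, 15+2, 19+0) = 27
r[8] = max(2+27, 8+24, 10+19, …, 19+2, 22+0) = 32
r[9] = max(2+32, 8+27, 10+24, …, 22+2, 22+0) = 35
r[10] = max(2+35, 8+32, 10+27, …, 22+2, 36+0) = 40
r[11] = max(2+40, 8+35, 10+32, …, 36+2, 24+0) = 43
r[12] = max(2+43, 8+40, 10+35, …, 24+2, 44+0) = 48
r[13] = max(2+48, 8+43, 10+40, …, 44+2, 39+0) = 51
Maximum revenue is €51.
Now minimize piece count subject to staying optimal: for each k, pieces[k] = 1 + min over i with p[i]+r[k−i]=r[k] of pieces[k−i].
pieces[10] = 5
pieces[11] = 4
pieces[12] = 6
pieces[13] = 5

5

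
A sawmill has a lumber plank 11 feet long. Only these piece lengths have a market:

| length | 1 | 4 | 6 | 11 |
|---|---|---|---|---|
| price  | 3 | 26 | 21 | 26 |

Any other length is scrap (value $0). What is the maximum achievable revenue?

61

Consider every possible first cut. r[k] is the best of p[i]+r[k−i] over all sellable i≤k.
r[1] = 3
r[2] = 6  (first piece 1, then r[1]=3)
r[3] = 9  (first piece 1, then r[2]=6)
r[4] = 26
r[5] = 29  (first piece 1, then r[4]=26)
r[6] = 32  (first piece 1, then r[5]=29)
r[7] = 35  (first piece 1, then r[6]=32)
r[8] = 52  (first piece 4, then r[4]=26)
r[9] = 55  (first piece 1, then r[8]=52)
r[10] = 58  (first piece 1, then r[9]=55)
r[11] = 61  (first piece 1, then r[10]=58)
One optimal cutting: 4 + 4 + 1 + 1 + 1 → $61.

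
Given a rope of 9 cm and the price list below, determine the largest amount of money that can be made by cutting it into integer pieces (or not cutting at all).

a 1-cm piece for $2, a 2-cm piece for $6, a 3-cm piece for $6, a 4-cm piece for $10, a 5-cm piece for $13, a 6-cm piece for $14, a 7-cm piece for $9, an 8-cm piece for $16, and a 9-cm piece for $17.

26

Let R[k] be the best obtainable value from length k. For each k, try every first piece i and keep the best of price[i] + R[k−i].
R[1] = 2
R[2] = max(2+2, 6+0) = 6
R[3] = max(2+6, 6+2, 6+0) = 8
R[4] = max(2+8, 6+6, 6+2, 10+0) = 12
R[5] = max(2+12, 6+8, 6+6, 10+2, 13+0) = 14
R[6] = max(2+14, 6+12, 6+8, 10+6, 13+2, 14+0) = 18
R[7] = max(2+18, 6+14, 6+12, …, 14+2, 9+0) = 20
R[8] = max(2+20, 6+18, 6+14, …, 9+2, 16+0) = 24
R[9] = max(2+24, 6+20, 6+18, …, 16+2, 17+0) = 26
One optimal cutting: 2 + 2 + 2 + 2 + 1 → $6 + $6 + $6 + $6 + $2 = $26.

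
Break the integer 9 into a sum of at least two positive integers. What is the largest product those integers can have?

27

Fill prod[k] for k=2..9: at each k try every first piece i and multiply by the better of (k−i) uncut or prod[k−i].
prod[2] = 1×max(1,0) = 1×1 = 1
prod[3] = 1×max(2,1) = 1×2 = 2
prod[4] = 2×max(2,1) = 2×2 = 4
prod[5] = 2×max(3,2) = 2×3 = 6
prod[6] = 3×max(3,2) = 3×3 = 9
prod[7] = 2×max(5,6) = 2×6 = 12
prod[8] = 2×max(6,9) = 2×9 = 18
prod[9] = 3×max(6,9) = 3×9 = 27
One optimal split: 3 + 3 + 3; product 3×3×3 = 27.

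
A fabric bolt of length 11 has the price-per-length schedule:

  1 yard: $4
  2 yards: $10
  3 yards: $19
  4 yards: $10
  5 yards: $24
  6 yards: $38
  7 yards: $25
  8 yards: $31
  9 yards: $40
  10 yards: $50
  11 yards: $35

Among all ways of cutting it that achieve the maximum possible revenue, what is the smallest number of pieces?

3

Consider every possible first cut. r[k] is the best of p[i]+r[k−i] over all sellable i≤k.
r[1] = 4
r[2] = max(4+4, 10+0) = 10
r[3] = max(4+10, 10+4, 19+0) = 19
r[4] = max(4+19, 10+10, 19+4, 10+0) = 23
r[5] = max(4+23, 10+19, 19+10, 10+4, 24+0) = 29
r[6] = max(4+29, 10+23, 19+19, 10+10, 24+4, 38+0) = 38
r[7] = max(4+38, 10+29, 19+23, …, 38+4, 25+0) = 42
r[8] = max(4+42, 10+38, 19+29, …, 25+4, 31+0) = 48
r[9] = max(4+48, 10+42, 19+38, …, 31+4, 40+0) = 57
r[10] = max(4+57, 10+48, 19+42, …, 40+4, 50+0) = 61
r[11] = max(4+61, 10+57, 19+48, …, 50+4, 35+0) = 67
Maximum revenue is $67.
Now minimize piece count subject to staying optimal: for each k, pieces[k] = 1 + min over i with p[i]+r[k−i]=r[k] of pieces[k−i].
pieces[8] = 2
pieces[9] = 2
pieces[10] = 3
pieces[11] = 3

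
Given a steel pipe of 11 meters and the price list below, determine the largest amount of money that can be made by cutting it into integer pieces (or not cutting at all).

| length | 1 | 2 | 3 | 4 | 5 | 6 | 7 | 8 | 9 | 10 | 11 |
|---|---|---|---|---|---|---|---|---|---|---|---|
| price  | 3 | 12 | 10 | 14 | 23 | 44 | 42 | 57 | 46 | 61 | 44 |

72

Build best[k] bottom-up: best[k] = max over allowed piece i of (p[i] + best[k−i]).
best[1] = 3
best[2] = 12
best[3] = 15  (first piece 1, then best[2]=12)
best[4] = 24  (first piece 2, then best[2]=12)
best[5] = 27  (first piece 1, then best[4]=24)
best[6] = 44
best[7] = 47  (first piece 1, then best[6]=44)
best[8] = 57
best[9] = 60  (first piece 1, then best[8]=57)
best[10] = 69  (first piece 2, then best[8]=57)
best[11] = 72  (first piece 1, then best[10]=69)
One optimal cutting: 8 + 2 + 1 → $57 + $12 + $3 = $72.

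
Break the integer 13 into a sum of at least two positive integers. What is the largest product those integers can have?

108

Define P[k] = max over 1≤i<k of i · max(k−i, P[k−i]); the inner max lets the remainder stay uncut if that's better.
Small cases: P[2]=1, P[3]=2, P[4]=4, P[5]=6, P[6]=9, P[7]=12, P[8]=18.
P[9] = 3×max(6,9) = 3×9 = 27
P[10] = 2×max(8,18) = 2×18 = 36
P[11] = 2×max(9,27) = 2×27 = 54
P[12] = 3×max(9,27) = 3×27 = 81
P[13] = 2×max(11,54) = 2×54 = 108
One optimal split: 3 + 3 + 3 + 2 + 2; product 3×3×3×2×2 = 108.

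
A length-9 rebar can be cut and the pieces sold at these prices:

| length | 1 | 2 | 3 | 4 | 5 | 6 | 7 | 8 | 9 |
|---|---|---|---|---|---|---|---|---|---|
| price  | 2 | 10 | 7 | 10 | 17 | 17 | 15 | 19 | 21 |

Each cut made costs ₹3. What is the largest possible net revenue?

Let v[k] be the best obtainable value from length k. For each k, try every first piece i and keep the best of price[i] + v[k−i] minus the 3 cut fee when i<k.
v[1] = 2
v[2] = max(2+2-3, 10+0) = 10
v[3] = max(2+10-3, 10+2-3, 7+0) = 9
v[4] = max(2+9-3, 10+10-3, 7+2-3, 10+0) = 17
v[5] = max(2+17-3, 10+9-3, 7+10-3, 10+2-3, 17+0) = 17
v[6] = max(2+17-3, 10+17-3, 7+9-3, 10+10-3, 17+2-3, 17+0) = 24
v[7] = max(2+24-3, 10+17-3, 7+17-3, …, 17+2-3, 15+0) = 24
v[8] = max(2+24-3, 10+24-3, 7+17-3, …, 15+2-3, 19+0) = 31
v[9] = max(2+31-3, 10+24-3, 7+24-3, …, 19+2-3, 21+0) = 31
One optimal plan: pieces 5 + 2 + 2 (2 cuts) → ₹37 − ₹6 = ₹31.

31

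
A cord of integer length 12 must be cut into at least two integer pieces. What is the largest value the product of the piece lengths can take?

Define g[k] = max over 1≤i<k of i · max(k−i, g[k−i]); the inner max lets the remainder stay uncut if that's better.
g[2] = 1×max(1,0) = 1×1 = 1
g[3] = 1×max(2,1) = 1×2 = 2
g[4] = 2×max(2,1) = 2×2 = 4
g[5] = 2×max(3,2) = 2×3 = 6
g[6] = 3×max(3,2) = 3×3 = 9
g[7] = 2×max(5,6) = 2×6 = 12
g[8] = 2×max(6,9) = 2×9 = 18
g[9] = 3×max(6,9) = 3×9 = 27
g[10] = 2×max(8,18) = 2×18 = 36
g[11] = 2×max(9,27) = 2×27 = 54
g[12] = 3×max(9,27) = 3×27 = 81
One optimal split: 3 + 3 + 3 + 3; product 3×3×3×3 = 81.

81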